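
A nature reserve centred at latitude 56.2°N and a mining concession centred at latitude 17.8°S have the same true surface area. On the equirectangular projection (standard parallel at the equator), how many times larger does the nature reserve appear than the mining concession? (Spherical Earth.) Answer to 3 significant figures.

1.71

For the equirectangular projection with φ₀ = 0 (plate carrée), h = 1 along meridians and k = sec φ along parallels.
Areal scale at 56.2°: h·k = 1.000 × 1.798 = 1.798.
Areal scale at 17.8°: h·k = 1.000 × 1.050 = 1.050.
Ratio = 1.798/1.050 ≈ 1.71.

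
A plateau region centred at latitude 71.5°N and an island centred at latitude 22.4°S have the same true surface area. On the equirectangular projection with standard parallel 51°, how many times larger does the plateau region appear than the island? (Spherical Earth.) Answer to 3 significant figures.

With standard parallel φ₀ = 51°, the equirectangular projection gives x = Rλ cos φ₀, y = Rφ, so h = 1 and k = cos 51° / cos φ.
Areal scale at 71.5°: h·k = 1.000 × 1.983 = 1.983.
Areal scale at 22.4°: h·k = 1.000 × 0.6807 = 0.6807.
Ratio = 1.983/0.6807 ≈ 2.91.

2.91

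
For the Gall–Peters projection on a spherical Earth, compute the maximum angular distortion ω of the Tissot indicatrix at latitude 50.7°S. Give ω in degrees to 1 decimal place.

12.6°

Gall–Peters is a cylindrical equal-area projection with standard parallels at ±45°. For cylindrical equal-area with standard parallel φ₀, h = cos φ / cos φ₀ and k = cos φ₀ / cos φ, so h·k = 1.
At 50.7°: h = 0.8957, k = 1.116; principal scales a = 1.116, b = 0.8957.
sin(ω/2) = (a − b)/(a + b) = 0.2207/2.012 = 0.1097, so ω = 2 arcsin(0.1097) ≈ 12.6°.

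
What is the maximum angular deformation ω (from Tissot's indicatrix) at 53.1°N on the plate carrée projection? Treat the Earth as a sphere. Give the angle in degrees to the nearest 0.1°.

28.9°

For the equirectangular projection with φ₀ = 0 (plate carrée), h = 1 along meridians and k = sec φ along parallels.
At 53.1°: h = 1.000, k = 1.666; principal scales a = 1.666, b = 1.000.
sin(ω/2) = (a − b)/(a + b) = 0.6655/2.666 = 0.2497, so ω = 2 arcsin(0.2497) ≈ 28.9°.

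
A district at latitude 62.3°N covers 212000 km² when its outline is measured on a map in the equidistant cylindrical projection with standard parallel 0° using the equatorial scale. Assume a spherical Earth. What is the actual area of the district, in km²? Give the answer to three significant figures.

98500 km²

Plate carrée maps x = Rλ, y = Rφ. The meridian scale is h = 1 and the parallel scale is k = 1/cos φ = sec φ.
Areal scale = h·k = 1 × sec φ; at 62.3°, h = 1.000, k = 2.151, so h·k = 2.151.
True area = apparent / (areal scale) = 212000 / 2.151 ≈ 98500 km².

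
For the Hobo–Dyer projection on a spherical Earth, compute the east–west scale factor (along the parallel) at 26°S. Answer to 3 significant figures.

0.883

The Hobo–Dyer projection is cylindrical equal-area with φ₀ = 37.5°. Cylindrical equal-area (φ₀ = 37.5°): h = cos φ / cos 37.5° along meridians, k = cos 37.5° / cos φ along parallels; h·k = 1.
k = cos 37.5° / cos 26° = 0.7934/0.8988 = 0.8827.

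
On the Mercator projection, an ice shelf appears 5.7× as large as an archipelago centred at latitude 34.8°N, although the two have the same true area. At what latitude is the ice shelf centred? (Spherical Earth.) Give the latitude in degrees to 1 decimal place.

69.9°

Mercator areal scale is sec²φ, so apparent-area ratio = sec²φ₁ / sec²φ₂ = cos²φ₂ / cos²φ₁.
cos²φ₂ / cos²φ₁ = 5.7  ⇒  cos φ₁ = cos 34.8° / √5.7 = 0.8211/2.387 = 0.3439.
φ₁ = arccos(0.3439) ≈ 69.9°.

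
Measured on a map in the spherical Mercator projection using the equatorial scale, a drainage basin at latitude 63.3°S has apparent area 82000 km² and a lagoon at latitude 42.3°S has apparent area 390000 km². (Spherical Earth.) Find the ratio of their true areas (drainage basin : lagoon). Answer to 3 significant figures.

0.0776

Mercator's areal exaggeration is sec²φ; hence true area = (apparent area) · cos²φ.
True area of drainage basin: 82000 × cos²(63.3°) = 82000 × 0.2019 = 16550 km².
True area of lagoon: 390000 × cos²(42.3°) = 390000 × 0.5471 = 213400 km².
Ratio = 16550 / 213400 ≈ 0.0776.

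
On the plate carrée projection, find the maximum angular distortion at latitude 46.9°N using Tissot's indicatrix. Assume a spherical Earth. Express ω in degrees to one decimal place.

21.7°

For the equirectangular projection with φ₀ = 0 (plate carrée), h = 1 along meridians and k = sec φ along parallels.
At 46.9°: h = 1.000, k = 1.464; principal scales a = 1.464, b = 1.000.
sin(ω/2) = (a − b)/(a + b) = 0.4635/2.464 = 0.1882, so ω = 2 arcsin(0.1882) ≈ 21.7°.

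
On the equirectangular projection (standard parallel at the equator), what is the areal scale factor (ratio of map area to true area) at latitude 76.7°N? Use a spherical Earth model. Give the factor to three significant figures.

For the equirectangular projection with φ₀ = 0 (plate carrée), h = 1 along meridians and k = sec φ along parallels.
Areal scale = h·k = 1 × sec φ; at 76.7°, h = 1.000, k = 4.347, so h·k = 4.347.

4.35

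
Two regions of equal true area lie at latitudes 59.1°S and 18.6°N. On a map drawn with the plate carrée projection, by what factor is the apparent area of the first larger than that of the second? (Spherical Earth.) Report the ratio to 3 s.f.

1.85

Plate carrée maps x = Rλ, y = Rφ. The meridian scale is h = 1 and the parallel scale is k = 1/cos φ = sec φ.
Areal scale at 59.1°: h·k = 1.000 × 1.947 = 1.947.
Areal scale at 18.6°: h·k = 1.000 × 1.055 = 1.055.
Ratio = 1.947/1.055 ≈ 1.85.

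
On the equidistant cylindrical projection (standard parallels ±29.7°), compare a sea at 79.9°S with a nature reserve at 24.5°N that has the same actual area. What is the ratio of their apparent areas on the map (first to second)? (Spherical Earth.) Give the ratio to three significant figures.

The equidistant cylindrical projection with φ₀ = 29.7° has h = 1 (meridians true) and k = cos φ₀ / cos φ along parallels.
Areal scale at 79.9°: h·k = 1.000 × 4.953 = 4.953.
Areal scale at 24.5°: h·k = 1.000 × 0.9546 = 0.9546.
Ratio = 4.953/0.9546 ≈ 5.19.

5.19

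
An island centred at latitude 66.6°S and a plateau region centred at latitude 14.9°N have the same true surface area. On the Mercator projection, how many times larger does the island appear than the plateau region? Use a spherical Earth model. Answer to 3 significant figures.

Mercator is conformal with k = sec φ, so areal scale = k² = sec²φ.
At 66.6°: sec²(66.6°) = 1/0.3971² = 6.340.
At 14.9°: sec²(14.9°) = 1/0.9664² = 1.071.
Ratio = 6.340/1.071 = cos²(14.9°)/cos²(66.6°) ≈ 5.92.

5.92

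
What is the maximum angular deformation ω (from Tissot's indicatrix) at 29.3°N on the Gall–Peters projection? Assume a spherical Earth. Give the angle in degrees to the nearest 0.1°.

23.9°

The Gall–Peters projection is cylindrical equal-area with φ₀ = 45°. Cylindrical equal-area (φ₀ = 45°): h = cos φ / cos 45° along meridians, k = cos 45° / cos φ along parallels; h·k = 1.
At 29.3°: h = 1.233, k = 0.8108; principal scales a = 1.233, b = 0.8108.
sin(ω/2) = (a − b)/(a + b) = 0.4225/2.044 = 0.2067, so ω = 2 arcsin(0.2067) ≈ 23.9°.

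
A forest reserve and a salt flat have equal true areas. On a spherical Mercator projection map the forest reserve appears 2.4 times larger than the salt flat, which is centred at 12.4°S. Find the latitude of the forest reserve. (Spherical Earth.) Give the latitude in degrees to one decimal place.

50.9°

For equal true areas on Mercator, apparent areas scale as sec²φ, so the ratio is cos²φ₂ / cos²φ₁.
cos²φ₂ / cos²φ₁ = 2.4  ⇒  cos φ₁ = cos 12.4° / √2.4 = 0.9767/1.549 = 0.6304.
φ₁ = arccos(0.6304) ≈ 50.9°.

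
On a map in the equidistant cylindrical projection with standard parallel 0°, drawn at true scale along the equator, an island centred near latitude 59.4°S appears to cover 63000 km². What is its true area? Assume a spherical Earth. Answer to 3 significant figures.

32100 km²

For the equirectangular projection with φ₀ = 0 (plate carrée), h = 1 along meridians and k = sec φ along parallels.
Areal scale = h·k = 1 × sec φ; at 59.4°, h = 1.000, k = 1.964, so h·k = 1.964.
True area = apparent / (areal scale) = 63000 / 1.964 ≈ 32100 km².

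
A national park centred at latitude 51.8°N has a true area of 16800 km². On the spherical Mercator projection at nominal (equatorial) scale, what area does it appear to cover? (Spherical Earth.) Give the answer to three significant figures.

43900 km²

For Mercator, h = k = sec φ (a conformal cylindrical projection has a single point scale, 1/cos φ).
Areal scale = k² = sec²φ = 1/cos²(51.8°) = 1/0.6184² = 2.615.
Apparent area = 16800 × 2.615 ≈ 43900 km².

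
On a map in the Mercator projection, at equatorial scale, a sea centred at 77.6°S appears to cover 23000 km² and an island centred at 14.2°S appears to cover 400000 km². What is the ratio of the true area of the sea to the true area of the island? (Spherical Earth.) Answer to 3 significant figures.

0.00282

Mercator's areal exaggeration is sec²φ; hence true area = (apparent area) · cos²φ.
True area of sea: 23000 × cos²(77.6°) = 23000 × 0.04611 = 1061 km².
True area of island: 400000 × cos²(14.2°) = 400000 × 0.9398 = 375900 km².
Ratio = 1061 / 375900 ≈ 0.00282.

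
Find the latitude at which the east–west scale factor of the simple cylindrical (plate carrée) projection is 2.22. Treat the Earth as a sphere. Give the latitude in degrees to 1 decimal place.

63.2°

Plate carrée: h = 1, k = sec φ along parallels.
sec φ = 2.22  ⇒  cos φ = 0.4505  ⇒  φ ≈ 63.2°.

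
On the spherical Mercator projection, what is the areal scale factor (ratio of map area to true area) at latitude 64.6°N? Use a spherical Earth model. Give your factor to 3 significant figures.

For Mercator, h = k = sec φ (a conformal cylindrical projection has a single point scale, 1/cos φ).
Areal scale = k² = sec²φ = 1/cos²(64.6°) = 1/0.4289² = 5.435.

5.44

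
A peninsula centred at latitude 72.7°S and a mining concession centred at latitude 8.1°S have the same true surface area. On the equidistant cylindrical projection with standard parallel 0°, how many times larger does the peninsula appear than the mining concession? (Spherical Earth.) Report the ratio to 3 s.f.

3.33

For the equirectangular projection with φ₀ = 0 (plate carrée), h = 1 along meridians and k = sec φ along parallels.
Areal scale at 72.7°: h·k = 1.000 × 3.363 = 3.363.
Areal scale at 8.1°: h·k = 1.000 × 1.010 = 1.010.
Ratio = 3.363/1.010 ≈ 3.33.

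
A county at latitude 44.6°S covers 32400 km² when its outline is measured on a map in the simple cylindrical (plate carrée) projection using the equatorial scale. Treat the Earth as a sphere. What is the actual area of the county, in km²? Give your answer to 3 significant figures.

23100 km²

Plate carrée maps x = Rλ, y = Rφ. The meridian scale is h = 1 and the parallel scale is k = 1/cos φ = sec φ.
Areal scale = h·k = 1 × sec φ; at 44.6°, h = 1.000, k = 1.404, so h·k = 1.404.
True area = apparent / (areal scale) = 32400 / 1.404 ≈ 23100 km².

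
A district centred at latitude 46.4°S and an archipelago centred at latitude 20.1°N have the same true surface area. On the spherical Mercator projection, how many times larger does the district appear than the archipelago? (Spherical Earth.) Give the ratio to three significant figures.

Mercator areal scale is sec²φ.
At 46.4°: sec²(46.4°) = 1/0.6896² = 2.103.
At 20.1°: sec²(20.1°) = 1/0.9391² = 1.134.
Ratio = 2.103/1.134 = cos²(20.1°)/cos²(46.4°) ≈ 1.85.

1.85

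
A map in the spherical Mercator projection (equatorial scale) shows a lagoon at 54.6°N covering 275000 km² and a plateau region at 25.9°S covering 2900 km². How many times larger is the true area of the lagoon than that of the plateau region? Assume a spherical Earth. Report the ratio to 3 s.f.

Mercator's areal exaggeration is sec²φ; hence true area = (apparent area) · cos²φ.
True area of lagoon: 275000 × cos²(54.6°) = 275000 × 0.3356 = 92280 km².
True area of plateau region: 2900 × cos²(25.9°) = 2900 × 0.8092 = 2347 km².
Ratio = 92280 / 2347 ≈ 39.3.

39.3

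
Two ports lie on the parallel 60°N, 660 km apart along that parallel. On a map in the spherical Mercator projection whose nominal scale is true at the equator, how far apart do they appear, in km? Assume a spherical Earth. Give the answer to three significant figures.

The Mercator projection is conformal; its linear scale factor is the same in every direction and equals sec φ = 1/cos φ.
Along the parallel, k = sec 60° = 1/0.5000 = 2.000.
Map distance = 660 × 2.000 ≈ 1320 km.

1320 km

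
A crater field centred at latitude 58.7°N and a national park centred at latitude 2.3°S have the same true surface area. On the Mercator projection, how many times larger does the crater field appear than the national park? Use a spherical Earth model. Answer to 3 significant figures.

3.70

Mercator is conformal with k = sec φ, so areal scale = k² = sec²φ.
At 58.7°: sec²(58.7°) = 1/0.5195² = 3.705.
At 2.3°: sec²(2.3°) = 1/0.9992² = 1.002.
Ratio = 3.705/1.002 = cos²(2.3°)/cos²(58.7°) ≈ 3.70.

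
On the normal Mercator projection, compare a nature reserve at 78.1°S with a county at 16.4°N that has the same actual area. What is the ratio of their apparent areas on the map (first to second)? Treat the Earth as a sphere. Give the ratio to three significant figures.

On Mercator, area is exaggerated by sec²φ = 1/cos²φ.
At 78.1°: sec²(78.1°) = 1/0.2062² = 23.52.
At 16.4°: sec²(16.4°) = 1/0.9593² = 1.087.
Ratio = 23.52/1.087 = cos²(16.4°)/cos²(78.1°) ≈ 21.6.

21.6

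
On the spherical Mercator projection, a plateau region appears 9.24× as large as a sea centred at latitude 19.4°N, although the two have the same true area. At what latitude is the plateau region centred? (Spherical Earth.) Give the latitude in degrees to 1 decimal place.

Mercator areal scale is sec²φ, so apparent-area ratio = sec²φ₁ / sec²φ₂ = cos²φ₂ / cos²φ₁.
cos²φ₂ / cos²φ₁ = 9.24  ⇒  cos φ₁ = cos 19.4° / √9.24 = 0.9432/3.040 = 0.3103.
φ₁ = arccos(0.3103) ≈ 71.9°.

71.9°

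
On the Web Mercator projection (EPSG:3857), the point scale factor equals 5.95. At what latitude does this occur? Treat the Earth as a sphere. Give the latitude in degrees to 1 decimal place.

80.3°

Mercator scale is k = sec φ = 1/cos φ.
1/cos φ = 5.95  ⇒  cos φ = 0.1681  ⇒  φ = arccos(0.1681) ≈ 80.3°.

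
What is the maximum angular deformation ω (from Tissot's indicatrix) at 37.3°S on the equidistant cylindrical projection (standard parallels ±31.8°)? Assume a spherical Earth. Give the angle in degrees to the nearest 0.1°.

3.8°

With standard parallel φ₀ = 31.8°, the equirectangular projection gives x = Rλ cos φ₀, y = Rφ, so h = 1 and k = cos 31.8° / cos φ.
At 37.3°: h = 1.000, k = 1.068; principal scales a = 1.068, b = 1.000.
sin(ω/2) = (a − b)/(a + b) = 0.06841/2.068 = 0.03307, so ω = 2 arcsin(0.03307) ≈ 3.8°.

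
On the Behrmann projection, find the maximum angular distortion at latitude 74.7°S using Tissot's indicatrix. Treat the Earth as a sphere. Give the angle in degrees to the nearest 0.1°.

The Behrmann projection is cylindrical equal-area with φ₀ = 30°. A cylindrical equal-area projection with standard parallel φ₀ has meridian scale h = cos φ / cos φ₀ and parallel scale k = cos φ₀ / cos φ (so areas are preserved, h·k = 1).
At 74.7°: h = 0.3047, k = 3.282; principal scales a = 3.282, b = 0.3047.
sin(ω/2) = (a − b)/(a + b) = 2.977/3.587 = 0.8301, so ω = 2 arcsin(0.8301) ≈ 112.2°.

112.2°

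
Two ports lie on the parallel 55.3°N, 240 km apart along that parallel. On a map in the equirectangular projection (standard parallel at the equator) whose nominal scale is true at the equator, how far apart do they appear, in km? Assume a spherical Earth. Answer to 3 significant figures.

Plate carrée maps x = Rλ, y = Rφ. The meridian scale is h = 1 and the parallel scale is k = 1/cos φ = sec φ.
Along the parallel, k = sec 55.3° = 1/0.5693 = 1.757.
Map distance = 240 × 1.757 ≈ 422 km.

422 km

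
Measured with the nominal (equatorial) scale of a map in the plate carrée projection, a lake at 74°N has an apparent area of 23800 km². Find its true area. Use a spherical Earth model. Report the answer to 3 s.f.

In the plate carrée (x = Rλ, y = Rφ), meridians are true-scale (h = 1) and parallels are stretched by k = sec φ.
Areal scale = h·k = 1 × sec φ; at 74°, h = 1.000, k = 3.628, so h·k = 3.628.
True area = apparent / (areal scale) = 23800 / 3.628 ≈ 6560 km².

6560 km²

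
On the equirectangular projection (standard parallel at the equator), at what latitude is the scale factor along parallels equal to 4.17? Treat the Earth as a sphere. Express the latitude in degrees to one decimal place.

76.1°

Plate carrée: h = 1, k = sec φ along parallels.
sec φ = 4.17  ⇒  cos φ = 0.2398  ⇒  φ ≈ 76.1°.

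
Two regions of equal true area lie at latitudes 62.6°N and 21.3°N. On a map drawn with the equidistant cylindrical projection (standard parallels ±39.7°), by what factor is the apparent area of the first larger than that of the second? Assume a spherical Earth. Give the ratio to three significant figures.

2.02

In the equirectangular projection with standard parallel φ₀ = 39.7° (x = Rλ cos φ₀, y = Rφ), meridians are true-scale (h = 1) and the parallel scale is k = cos φ₀ / cos φ.
Areal scale at 62.6°: h·k = 1.000 × 1.672 = 1.672.
Areal scale at 21.3°: h·k = 1.000 × 0.8258 = 0.8258.
Ratio = 1.672/0.8258 ≈ 2.02.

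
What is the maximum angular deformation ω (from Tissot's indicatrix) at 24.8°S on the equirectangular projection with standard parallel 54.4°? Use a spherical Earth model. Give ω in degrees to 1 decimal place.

25.3°

The equidistant cylindrical projection with φ₀ = 54.4° has h = 1 (meridians true) and k = cos φ₀ / cos φ along parallels.
At 24.8°: h = 1.000, k = 0.6413; principal scales a = 1.000, b = 0.6413.
sin(ω/2) = (a − b)/(a + b) = 0.3587/1.641 = 0.2186, so ω = 2 arcsin(0.2186) ≈ 25.3°.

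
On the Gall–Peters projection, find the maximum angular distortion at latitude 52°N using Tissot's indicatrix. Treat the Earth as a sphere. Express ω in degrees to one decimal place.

15.8°

The Gall–Peters projection is cylindrical equal-area with φ₀ = 45°. A cylindrical equal-area projection with standard parallel φ₀ has meridian scale h = cos φ / cos φ₀ and parallel scale k = cos φ₀ / cos φ (so areas are preserved, h·k = 1).
At 52°: h = 0.8707, k = 1.149; principal scales a = 1.149, b = 0.8707.
sin(ω/2) = (a − b)/(a + b) = 0.2779/2.019 = 0.1376, so ω = 2 arcsin(0.1376) ≈ 15.8°.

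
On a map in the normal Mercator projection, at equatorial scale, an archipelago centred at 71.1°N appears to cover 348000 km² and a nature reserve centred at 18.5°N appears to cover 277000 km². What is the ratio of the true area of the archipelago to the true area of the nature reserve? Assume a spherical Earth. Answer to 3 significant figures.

Since Mercator area scale is 1/cos²φ, the true area equals the apparent area multiplied by cos²φ.
True area of archipelago: 348000 × cos²(71.1°) = 348000 × 0.1049 = 36510 km².
True area of nature reserve: 277000 × cos²(18.5°) = 277000 × 0.8993 = 249100 km².
Ratio = 36510 / 249100 ≈ 0.147.

0.147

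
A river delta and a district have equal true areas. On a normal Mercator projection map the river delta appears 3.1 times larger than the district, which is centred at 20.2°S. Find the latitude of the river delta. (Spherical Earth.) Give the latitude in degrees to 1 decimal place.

57.8°

Mercator areal scale is sec²φ, so apparent-area ratio = sec²φ₁ / sec²φ₂ = cos²φ₂ / cos²φ₁.
cos²φ₂ / cos²φ₁ = 3.1  ⇒  cos φ₁ = cos 20.2° / √3.1 = 0.9385/1.761 = 0.5330.
φ₁ = arccos(0.5330) ≈ 57.8°.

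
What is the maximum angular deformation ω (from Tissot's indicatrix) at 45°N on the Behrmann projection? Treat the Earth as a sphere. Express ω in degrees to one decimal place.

The Behrmann projection is cylindrical equal-area with φ₀ = 30°. For cylindrical equal-area with standard parallel φ₀, h = cos φ / cos φ₀ and k = cos φ₀ / cos φ, so h·k = 1.
At 45°: h = 0.8165, k = 1.225; principal scales a = 1.225, b = 0.8165.
sin(ω/2) = (a − b)/(a + b) = 0.4082/2.041 = 0.2000, so ω = 2 arcsin(0.2000) ≈ 23.1°.

23.1°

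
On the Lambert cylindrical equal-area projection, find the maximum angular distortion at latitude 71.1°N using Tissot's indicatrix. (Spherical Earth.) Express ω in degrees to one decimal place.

The Lambert cylindrical equal-area projection is the cylindrical equal-area projection with its standard parallel at the equator (φ₀ = 0). For cylindrical equal-area with standard parallel φ₀, h = cos φ / cos φ₀ and k = cos φ₀ / cos φ, so h·k = 1.
At 71.1°: h = 0.3239, k = 3.087; principal scales a = 3.087, b = 0.3239.
sin(ω/2) = (a − b)/(a + b) = 2.763/3.411 = 0.8101, so ω = 2 arcsin(0.8101) ≈ 108.2°.

108.2°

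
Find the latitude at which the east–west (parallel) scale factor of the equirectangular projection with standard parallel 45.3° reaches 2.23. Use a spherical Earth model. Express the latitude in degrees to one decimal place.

With standard parallel φ₀ = 45.3°, the equirectangular projection gives x = Rλ cos φ₀, y = Rφ, so h = 1 and k = cos 45.3° / cos φ.
k = cos φ₀ / cos φ = 2.23  ⇒  cos φ = cos 45.3° / 2.23 = 0.3154.
φ = arccos(0.3154) ≈ 71.6°.

71.6°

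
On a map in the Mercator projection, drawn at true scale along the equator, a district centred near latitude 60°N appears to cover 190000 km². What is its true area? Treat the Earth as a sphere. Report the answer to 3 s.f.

The Mercator projection is conformal; its linear scale factor is the same in every direction and equals sec φ = 1/cos φ.
Areal scale = k² = sec²φ = 1/cos²(60°) = 1/0.5000² = 4.000.
True area = apparent / (areal scale) = 190000 / 4.000 ≈ 47500 km².

47500 km²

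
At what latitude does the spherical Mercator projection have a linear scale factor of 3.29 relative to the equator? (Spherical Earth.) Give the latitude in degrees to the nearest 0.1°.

Mercator scale is k = sec φ = 1/cos φ.
1/cos φ = 3.29  ⇒  cos φ = 0.3040  ⇒  φ = arccos(0.3040) ≈ 72.3°.

72.3°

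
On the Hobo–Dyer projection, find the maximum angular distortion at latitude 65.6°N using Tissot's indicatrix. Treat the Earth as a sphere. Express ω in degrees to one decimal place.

Hobo–Dyer is a cylindrical equal-area projection with standard parallels at ±37.5°. A cylindrical equal-area projection with standard parallel φ₀ has meridian scale h = cos φ / cos φ₀ and parallel scale k = cos φ₀ / cos φ (so areas are preserved, h·k = 1).
At 65.6°: h = 0.5207, k = 1.920; principal scales a = 1.920, b = 0.5207.
sin(ω/2) = (a − b)/(a + b) = 1.400/2.441 = 0.5734, so ω = 2 arcsin(0.5734) ≈ 70.0°.

70.0°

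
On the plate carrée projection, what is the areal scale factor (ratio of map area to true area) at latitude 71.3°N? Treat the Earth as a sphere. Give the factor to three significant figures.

For the equirectangular projection with φ₀ = 0 (plate carrée), h = 1 along meridians and k = sec φ along parallels.
Areal scale = h·k = 1 × sec φ; at 71.3°, h = 1.000, k = 3.119, so h·k = 3.119.

3.12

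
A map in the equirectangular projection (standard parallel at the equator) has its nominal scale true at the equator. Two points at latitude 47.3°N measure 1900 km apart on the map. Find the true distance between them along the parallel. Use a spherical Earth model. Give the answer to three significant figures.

1290 km

Plate carrée maps x = Rλ, y = Rφ. The meridian scale is h = 1 and the parallel scale is k = 1/cos φ = sec φ.
Along the parallel at 47.3°, map distances are exaggerated by k = sec 47.3° = 1.475.
True distance = 1900 / 1.475 = 1900 × cos 47.3° ≈ 1290 km.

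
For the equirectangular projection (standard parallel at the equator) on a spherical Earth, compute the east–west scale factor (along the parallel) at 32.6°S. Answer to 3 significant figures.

1.19

For the equirectangular projection with φ₀ = 0 (plate carrée), h = 1 along meridians and k = sec φ along parallels.
k = 1/cos 32.6° = 1/0.8425 = 1.187.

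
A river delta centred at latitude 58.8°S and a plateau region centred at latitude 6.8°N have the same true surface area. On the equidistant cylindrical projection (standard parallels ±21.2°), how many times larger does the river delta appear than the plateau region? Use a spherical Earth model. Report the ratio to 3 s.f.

1.92

The equidistant cylindrical projection with φ₀ = 21.2° has h = 1 (meridians true) and k = cos φ₀ / cos φ along parallels.
Areal scale at 58.8°: h·k = 1.000 × 1.800 = 1.800.
Areal scale at 6.8°: h·k = 1.000 × 0.9389 = 0.9389.
Ratio = 1.800/0.9389 ≈ 1.92.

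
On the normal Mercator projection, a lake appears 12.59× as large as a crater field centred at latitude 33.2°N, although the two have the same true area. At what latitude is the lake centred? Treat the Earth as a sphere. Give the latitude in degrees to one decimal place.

On Mercator, (apparent₁)/(apparent₂) = sec²φ₁ / sec²φ₂ when true areas are equal.
cos²φ₂ / cos²φ₁ = 12.59  ⇒  cos φ₁ = cos 33.2° / √12.59 = 0.8368/3.548 = 0.2358.
φ₁ = arccos(0.2358) ≈ 76.4°.

76.4°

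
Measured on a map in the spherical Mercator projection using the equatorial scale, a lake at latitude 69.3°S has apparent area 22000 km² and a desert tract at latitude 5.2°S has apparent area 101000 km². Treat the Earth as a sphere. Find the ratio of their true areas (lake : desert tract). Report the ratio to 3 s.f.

On Mercator the areal scale is sec²φ, so true area = apparent × cos²φ.
True area of lake: 22000 × cos²(69.3°) = 22000 × 0.1249 = 2749 km².
True area of desert tract: 101000 × cos²(5.2°) = 101000 × 0.9918 = 100200 km².
Ratio = 2749 / 100200 ≈ 0.0274.

0.0274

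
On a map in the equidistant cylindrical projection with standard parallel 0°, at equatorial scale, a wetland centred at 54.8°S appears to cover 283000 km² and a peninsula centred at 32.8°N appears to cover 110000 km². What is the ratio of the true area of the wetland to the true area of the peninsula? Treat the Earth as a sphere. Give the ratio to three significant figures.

1.76

On the plate carrée, areal scale = h·k = 1 × sec φ, so true area = apparent × cos φ.
True area of wetland: 283000 × cos(54.8°) = 283000 × 0.5764 = 163100 km².
True area of peninsula: 110000 × cos(32.8°) = 110000 × 0.8406 = 92460 km².
Ratio = 163100 / 92460 ≈ 1.76.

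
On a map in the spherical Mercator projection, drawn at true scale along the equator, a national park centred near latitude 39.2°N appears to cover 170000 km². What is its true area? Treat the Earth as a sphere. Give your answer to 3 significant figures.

102000 km²

The Mercator projection is conformal; its linear scale factor is the same in every direction and equals sec φ = 1/cos φ.
Areal scale = k² = sec²φ = 1/cos²(39.2°) = 1/0.7749² = 1.665.
True area = apparent / (areal scale) = 170000 / 1.665 ≈ 102000 km².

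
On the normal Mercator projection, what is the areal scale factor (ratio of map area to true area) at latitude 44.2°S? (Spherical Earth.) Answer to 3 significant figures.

1.95

Mercator is conformal, so the point scale is isotropic: h = k = sec φ = 1/cos φ.
Areal scale = k² = sec²φ = 1/cos²(44.2°) = 1/0.7169² = 1.946.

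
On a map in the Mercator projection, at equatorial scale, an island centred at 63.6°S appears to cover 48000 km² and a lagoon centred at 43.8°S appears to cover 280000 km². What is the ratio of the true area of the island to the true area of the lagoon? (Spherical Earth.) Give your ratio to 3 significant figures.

0.0651

On Mercator the areal scale is sec²φ, so true area = apparent × cos²φ.
True area of island: 48000 × cos²(63.6°) = 48000 × 0.1977 = 9490 km².
True area of lagoon: 280000 × cos²(43.8°) = 280000 × 0.5209 = 145900 km².
Ratio = 9490 / 145900 ≈ 0.0651.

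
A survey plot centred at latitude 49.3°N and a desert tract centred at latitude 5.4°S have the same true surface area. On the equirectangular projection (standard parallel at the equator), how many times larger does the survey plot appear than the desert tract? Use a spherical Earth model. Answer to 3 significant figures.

1.53

Plate carrée maps x = Rλ, y = Rφ. The meridian scale is h = 1 and the parallel scale is k = 1/cos φ = sec φ.
Areal scale at 49.3°: h·k = 1.000 × 1.534 = 1.534.
Areal scale at 5.4°: h·k = 1.000 × 1.004 = 1.004.
Ratio = 1.534/1.004 ≈ 1.53.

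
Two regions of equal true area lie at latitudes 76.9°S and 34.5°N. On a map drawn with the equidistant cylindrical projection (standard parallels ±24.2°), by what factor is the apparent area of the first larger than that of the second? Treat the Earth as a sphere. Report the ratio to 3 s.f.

3.64

In the equirectangular projection with standard parallel φ₀ = 24.2° (x = Rλ cos φ₀, y = Rφ), meridians are true-scale (h = 1) and the parallel scale is k = cos φ₀ / cos φ.
Areal scale at 76.9°: h·k = 1.000 × 4.024 = 4.024.
Areal scale at 34.5°: h·k = 1.000 × 1.107 = 1.107.
Ratio = 4.024/1.107 ≈ 3.64.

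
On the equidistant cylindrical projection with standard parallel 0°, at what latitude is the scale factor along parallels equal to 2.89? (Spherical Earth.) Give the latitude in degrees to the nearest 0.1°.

69.8°

Plate carrée: h = 1, k = sec φ along parallels.
sec φ = 2.89  ⇒  cos φ = 0.3460  ⇒  φ ≈ 69.8°.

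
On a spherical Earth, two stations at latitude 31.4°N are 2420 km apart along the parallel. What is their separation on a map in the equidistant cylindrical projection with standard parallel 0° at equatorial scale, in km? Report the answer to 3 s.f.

For the equirectangular projection with φ₀ = 0 (plate carrée), h = 1 along meridians and k = sec φ along parallels.
Along the parallel, k = sec 31.4° = 1/0.8536 = 1.172.
Map distance = 2420 × 1.172 ≈ 2840 km.

2840 km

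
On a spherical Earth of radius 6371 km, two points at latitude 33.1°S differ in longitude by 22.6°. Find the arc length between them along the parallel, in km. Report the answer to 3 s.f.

2110 km

Arc length along a parallel = R cos φ · Δλ (with Δλ in radians).
= 6371 × cos 33.1° × (22.6° × π/180) = 6371 × 0.8377 × 0.3944 ≈ 2110 km.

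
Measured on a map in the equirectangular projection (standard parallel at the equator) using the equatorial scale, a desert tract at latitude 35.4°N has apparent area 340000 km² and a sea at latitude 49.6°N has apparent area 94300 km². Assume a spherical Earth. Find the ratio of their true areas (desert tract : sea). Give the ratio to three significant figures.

4.53

Plate carrée has h = 1 and k = sec φ, giving areal scale sec φ; true area = (apparent area) · cos φ.
True area of desert tract: 340000 × cos(35.4°) = 340000 × 0.8151 = 277100 km².
True area of sea: 94300 × cos(49.6°) = 94300 × 0.6481 = 61120 km².
Ratio = 277100 / 61120 ≈ 4.53.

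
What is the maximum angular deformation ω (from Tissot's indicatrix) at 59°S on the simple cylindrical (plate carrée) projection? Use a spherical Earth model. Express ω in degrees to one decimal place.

Plate carrée maps x = Rλ, y = Rφ. The meridian scale is h = 1 and the parallel scale is k = 1/cos φ = sec φ.
At 59°: h = 1.000, k = 1.942; principal scales a = 1.942, b = 1.000.
sin(ω/2) = (a − b)/(a + b) = 0.9416/2.942 = 0.3201, so ω = 2 arcsin(0.3201) ≈ 37.3°.

37.3°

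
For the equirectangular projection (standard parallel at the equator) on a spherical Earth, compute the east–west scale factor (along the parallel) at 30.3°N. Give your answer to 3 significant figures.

In the plate carrée (x = Rλ, y = Rφ), meridians are true-scale (h = 1) and parallels are stretched by k = sec φ.
k = 1/cos 30.3° = 1/0.8634 = 1.158.

1.16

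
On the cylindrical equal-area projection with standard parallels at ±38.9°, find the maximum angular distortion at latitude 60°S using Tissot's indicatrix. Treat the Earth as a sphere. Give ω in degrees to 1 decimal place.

Cylindrical equal-area (φ₀ = 38.9°): h = cos φ / cos 38.9° along meridians, k = cos 38.9° / cos φ along parallels; h·k = 1.
At 60°: h = 0.6425, k = 1.556; principal scales a = 1.556, b = 0.6425.
sin(ω/2) = (a − b)/(a + b) = 0.9140/2.199 = 0.4157, so ω = 2 arcsin(0.4157) ≈ 49.1°.

49.1°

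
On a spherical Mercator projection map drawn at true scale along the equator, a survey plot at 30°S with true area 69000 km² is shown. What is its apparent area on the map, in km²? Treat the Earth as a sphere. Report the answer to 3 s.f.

For Mercator, h = k = sec φ (a conformal cylindrical projection has a single point scale, 1/cos φ).
Areal scale = k² = sec²φ = 1/cos²(30°) = 1/0.8660² = 1.333.
Apparent area = 69000 × 1.333 ≈ 92000 km².

92000 km²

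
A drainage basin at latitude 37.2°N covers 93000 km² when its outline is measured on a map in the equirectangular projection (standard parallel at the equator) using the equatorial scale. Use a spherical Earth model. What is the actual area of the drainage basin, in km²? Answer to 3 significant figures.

Plate carrée maps x = Rλ, y = Rφ. The meridian scale is h = 1 and the parallel scale is k = 1/cos φ = sec φ.
Areal scale = h·k = 1 × sec φ; at 37.2°, h = 1.000, k = 1.255, so h·k = 1.255.
True area = apparent / (areal scale) = 93000 / 1.255 ≈ 74100 km².

74100 km²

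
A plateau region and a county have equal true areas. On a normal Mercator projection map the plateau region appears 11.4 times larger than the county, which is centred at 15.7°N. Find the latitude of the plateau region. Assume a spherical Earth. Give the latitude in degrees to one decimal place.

On Mercator, (apparent₁)/(apparent₂) = sec²φ₁ / sec²φ₂ when true areas are equal.
cos²φ₂ / cos²φ₁ = 11.4  ⇒  cos φ₁ = cos 15.7° / √11.4 = 0.9627/3.376 = 0.2851.
φ₁ = arccos(0.2851) ≈ 73.4°.

73.4°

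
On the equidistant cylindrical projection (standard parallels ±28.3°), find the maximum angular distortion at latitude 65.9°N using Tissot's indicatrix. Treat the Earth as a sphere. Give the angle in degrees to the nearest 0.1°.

43.0°

The equidistant cylindrical projection with φ₀ = 28.3° has h = 1 (meridians true) and k = cos φ₀ / cos φ along parallels.
At 65.9°: h = 1.000, k = 2.156; principal scales a = 2.156, b = 1.000.
sin(ω/2) = (a − b)/(a + b) = 1.156/3.156 = 0.3663, so ω = 2 arcsin(0.3663) ≈ 43.0°.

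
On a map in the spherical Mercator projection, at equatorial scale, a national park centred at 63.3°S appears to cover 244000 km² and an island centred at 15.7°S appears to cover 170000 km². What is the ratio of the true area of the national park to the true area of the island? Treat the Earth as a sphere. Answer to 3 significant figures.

On Mercator the areal scale is sec²φ, so true area = apparent × cos²φ.
True area of national park: 244000 × cos²(63.3°) = 244000 × 0.2019 = 49260 km².
True area of island: 170000 × cos²(15.7°) = 170000 × 0.9268 = 157600 km².
Ratio = 49260 / 157600 ≈ 0.313.

0.313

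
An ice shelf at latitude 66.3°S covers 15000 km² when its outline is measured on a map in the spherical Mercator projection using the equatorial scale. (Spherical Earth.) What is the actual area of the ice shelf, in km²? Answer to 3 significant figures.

Mercator is conformal, so the point scale is isotropic: h = k = sec φ = 1/cos φ.
Areal scale = k² = sec²φ = 1/cos²(66.3°) = 1/0.4019² = 6.190.
True area = apparent / (areal scale) = 15000 / 6.190 ≈ 2420 km².

2420 km²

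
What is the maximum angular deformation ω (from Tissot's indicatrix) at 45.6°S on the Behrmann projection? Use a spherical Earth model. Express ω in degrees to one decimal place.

Behrmann is a cylindrical equal-area projection with standard parallels at ±30°. A cylindrical equal-area projection with standard parallel φ₀ has meridian scale h = cos φ / cos φ₀ and parallel scale k = cos φ₀ / cos φ (so areas are preserved, h·k = 1).
At 45.6°: h = 0.8079, k = 1.238; principal scales a = 1.238, b = 0.8079.
sin(ω/2) = (a − b)/(a + b) = 0.4299/2.046 = 0.2101, so ω = 2 arcsin(0.2101) ≈ 24.3°.

24.3°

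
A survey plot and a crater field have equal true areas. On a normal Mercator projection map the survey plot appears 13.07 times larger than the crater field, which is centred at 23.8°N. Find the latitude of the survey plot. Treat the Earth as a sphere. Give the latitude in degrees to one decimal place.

Mercator areal scale is sec²φ, so apparent-area ratio = sec²φ₁ / sec²φ₂ = cos²φ₂ / cos²φ₁.
cos²φ₂ / cos²φ₁ = 13.07  ⇒  cos φ₁ = cos 23.8° / √13.07 = 0.9150/3.615 = 0.2531.
φ₁ = arccos(0.2531) ≈ 75.3°.

75.3°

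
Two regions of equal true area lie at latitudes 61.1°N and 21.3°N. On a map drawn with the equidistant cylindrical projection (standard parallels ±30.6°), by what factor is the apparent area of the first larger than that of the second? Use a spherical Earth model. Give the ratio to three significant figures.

The equidistant cylindrical projection with φ₀ = 30.6° has h = 1 (meridians true) and k = cos φ₀ / cos φ along parallels.
Areal scale at 61.1°: h·k = 1.000 × 1.781 = 1.781.
Areal scale at 21.3°: h·k = 1.000 × 0.9238 = 0.9238.
Ratio = 1.781/0.9238 ≈ 1.93.

1.93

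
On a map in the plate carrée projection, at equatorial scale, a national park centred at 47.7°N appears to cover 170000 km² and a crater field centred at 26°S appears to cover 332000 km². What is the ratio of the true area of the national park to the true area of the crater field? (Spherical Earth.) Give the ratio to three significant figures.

Plate carrée has h = 1 and k = sec φ, giving areal scale sec φ; true area = (apparent area) · cos φ.
True area of national park: 170000 × cos(47.7°) = 170000 × 0.6730 = 114400 km².
True area of crater field: 332000 × cos(26°) = 332000 × 0.8988 = 298400 km².
Ratio = 114400 / 298400 ≈ 0.383.

0.383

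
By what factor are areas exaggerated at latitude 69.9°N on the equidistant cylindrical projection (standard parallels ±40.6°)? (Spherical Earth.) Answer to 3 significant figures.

The equidistant cylindrical projection with φ₀ = 40.6° has h = 1 (meridians true) and k = cos φ₀ / cos φ along parallels.
Areal scale = h·k = 1 × cos φ₀ / cos φ; at 69.9°, h = 1.000, k = 2.209, so h·k = 2.209.

2.21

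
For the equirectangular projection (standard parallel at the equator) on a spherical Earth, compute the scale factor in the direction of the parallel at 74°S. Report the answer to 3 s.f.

3.63

For the equirectangular projection with φ₀ = 0 (plate carrée), h = 1 along meridians and k = sec φ along parallels.
k = 1/cos 74° = 1/0.2756 = 3.628.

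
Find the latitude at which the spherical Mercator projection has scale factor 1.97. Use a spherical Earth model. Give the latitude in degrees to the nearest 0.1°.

59.5°

Mercator scale is k = sec φ = 1/cos φ.
1/cos φ = 1.97  ⇒  cos φ = 0.5076  ⇒  φ = arccos(0.5076) ≈ 59.5°.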